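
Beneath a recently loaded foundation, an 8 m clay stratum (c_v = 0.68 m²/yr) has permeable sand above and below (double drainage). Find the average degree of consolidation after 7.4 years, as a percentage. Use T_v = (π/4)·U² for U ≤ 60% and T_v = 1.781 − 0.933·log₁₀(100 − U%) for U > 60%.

U ≈ 62.7 %

Drainage path length: H_d = H/2 = 4 m (double drainage).
T_v = c_v·t/H_d² = 0.68×7.4/4² = 0.3145.
T_v = 0.3145 corresponds to the U > 60% branch:
U = 1 − 10^((1.781 − T_v)/0.933)/100 = 0.6269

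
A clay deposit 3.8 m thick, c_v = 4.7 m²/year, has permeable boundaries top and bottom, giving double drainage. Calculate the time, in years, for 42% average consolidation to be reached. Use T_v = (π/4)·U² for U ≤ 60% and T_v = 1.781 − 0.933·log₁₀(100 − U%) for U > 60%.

t ≈ 0.106 years

Drainage path length: H_d = H/2 = 1.9 m (double drainage).
U ≤ 60%: T_v = (π/4)·U² = (π/4)×0.42² = 0.13854.
t = T_v·H_d²/c_v = 0.13854×1.9²/4.7 = 0.1064 years.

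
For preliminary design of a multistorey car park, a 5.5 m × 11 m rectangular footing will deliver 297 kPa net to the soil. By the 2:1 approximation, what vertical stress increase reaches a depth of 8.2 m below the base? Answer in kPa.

By the 2:1 method the load spreads at 1 horizontal : 2 vertical, so at depth z the loaded area has grown by z in each plan dimension:
Δσ = qBL/((B+z)(L+z)) = 297×5.5×11/((5.5+8.2)(11+8.2)) = 68.311 kPa

Δσ_z ≈ 68.3 kPa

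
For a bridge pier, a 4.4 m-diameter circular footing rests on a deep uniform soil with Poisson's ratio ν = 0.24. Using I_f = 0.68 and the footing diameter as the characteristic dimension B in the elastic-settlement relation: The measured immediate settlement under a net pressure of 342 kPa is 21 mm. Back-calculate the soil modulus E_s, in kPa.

S_e = q·B·(1−ν²)/E_s · I_f  ⇒  E_s = q·B·(1−ν²)·I_f / S_e.
E_s = 342 × 4.4 × 0.9424 × 0.68 / 0.021 = 45920 kPa

E_s ≈ 45900 kPa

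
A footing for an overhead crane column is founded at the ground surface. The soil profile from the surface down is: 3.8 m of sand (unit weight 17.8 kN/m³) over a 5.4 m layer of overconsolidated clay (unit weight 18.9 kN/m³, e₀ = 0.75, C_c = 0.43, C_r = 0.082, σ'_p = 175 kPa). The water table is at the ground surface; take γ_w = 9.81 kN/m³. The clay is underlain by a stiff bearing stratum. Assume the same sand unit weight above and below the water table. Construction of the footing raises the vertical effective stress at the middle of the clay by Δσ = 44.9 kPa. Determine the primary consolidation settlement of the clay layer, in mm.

S_c ≈ 65.7 mm

Mid-depth of clay below the ground surface: z = 3.8 + 5.4/2 = 6.5 m.
Total vertical stress at mid-clay: σ_v = 17.8×3.8 + 18.9×2.7 = 118.67 kPa.
Pore pressure: u = 9.81×(6.5 − 0) = 63.765 kPa.
Initial effective stress: σ'_0 = σ_v − u = 118.67 − 63.765 = 54.905 kPa.
Final effective stress: σ'_f = 54.905 + 44.9 = 99.805 kPa.
σ'_f = 99.805 ≤ σ'_p = 175 kPa, so the clay remains overconsolidated and only the recompression index applies:
S_c = C_r·H/(1+e₀)·log₁₀(σ'_f/σ'_0) = 0.082×5.4/1.75×log₁₀(99.805/54.905)
    = 0.25303 × 0.25954 = 0.06567 m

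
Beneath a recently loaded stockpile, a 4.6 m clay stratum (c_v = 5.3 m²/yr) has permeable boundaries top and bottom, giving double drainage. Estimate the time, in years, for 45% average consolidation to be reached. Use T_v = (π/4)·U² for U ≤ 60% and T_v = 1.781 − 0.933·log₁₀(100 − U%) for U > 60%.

t ≈ 0.159 years

Drainage path length: H_d = H/2 = 2.3 m (double drainage).
U ≤ 60%: T_v = (π/4)·U² = (π/4)×0.45² = 0.15904.
t = T_v·H_d²/c_v = 0.15904×2.3²/5.3 = 0.1587 years.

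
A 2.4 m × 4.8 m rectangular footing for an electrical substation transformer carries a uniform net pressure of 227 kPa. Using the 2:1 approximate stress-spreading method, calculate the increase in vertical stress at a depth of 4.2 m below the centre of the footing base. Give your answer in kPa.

By the 2:1 method the load spreads at 1 horizontal : 2 vertical, so at depth z the loaded area has grown by z in each plan dimension:
Δσ = qBL/((B+z)(L+z)) = 227×2.4×4.8/((2.4+4.2)(4.8+4.2)) = 44.024 kPa

Δσ_z ≈ 44 kPa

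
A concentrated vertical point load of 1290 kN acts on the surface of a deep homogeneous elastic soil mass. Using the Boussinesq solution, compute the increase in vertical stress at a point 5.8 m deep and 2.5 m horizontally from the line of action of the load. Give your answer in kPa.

Δσ_z ≈ 12 kPa

Boussinesq vertical stress below a point load on an elastic half-space:
Δσ_z = 3P/(2πz²) · [1 + (r/z)²]^(−5/2)
r/z = 2.5/5.8 = 0.43103; [1+(r/z)²]^(−5/2) = 0.6531.
Δσ_z = 3×1290/(2π×5.8²) × 0.6531 = 18.309 × 0.6531 = 11.96 kPa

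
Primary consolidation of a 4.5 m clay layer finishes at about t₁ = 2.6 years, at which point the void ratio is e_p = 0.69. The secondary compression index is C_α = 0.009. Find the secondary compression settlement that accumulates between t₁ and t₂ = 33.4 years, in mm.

Secondary compression: S_s = C_α·H/(1+e_p)·log₁₀(t₂/t₁)
S_s = 0.009×4.5/(1+0.69)×log₁₀(33.4/2.6)
    = 0.02396 × 1.109 = 0.02657 m

S_s ≈ 26.6 mm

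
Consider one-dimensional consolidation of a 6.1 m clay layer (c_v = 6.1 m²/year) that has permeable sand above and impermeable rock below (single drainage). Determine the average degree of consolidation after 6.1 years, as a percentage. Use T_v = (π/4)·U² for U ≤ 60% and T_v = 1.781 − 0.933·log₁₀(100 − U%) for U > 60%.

U ≈ 93.1 %

Drainage path length: H_d = H = 6.1 m (single drainage).
T_v = c_v·t/H_d² = 6.1×6.1/6.1² = 1.
T_v = 1 corresponds to the U > 60% branch:
U = 1 − 10^((1.781 − T_v)/0.933)/100 = 0.9313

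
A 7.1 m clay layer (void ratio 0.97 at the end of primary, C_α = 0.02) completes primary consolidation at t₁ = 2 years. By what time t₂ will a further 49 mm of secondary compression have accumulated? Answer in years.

S_s = C_α·H/(1+e_p)·log₁₀(t₂/t₁) ⇒ log₁₀(t₂/t₁) = S_s·(1+e_p)/(C_α·H).
log₁₀(t₂/t₁) = 0.049 × (1+0.97) / (0.02×7.1) = 0.6798
t₂ = t₁ × 10^0.6798 = 2 × 4.784 = 9.568 years

t₂ ≈ 9.57 years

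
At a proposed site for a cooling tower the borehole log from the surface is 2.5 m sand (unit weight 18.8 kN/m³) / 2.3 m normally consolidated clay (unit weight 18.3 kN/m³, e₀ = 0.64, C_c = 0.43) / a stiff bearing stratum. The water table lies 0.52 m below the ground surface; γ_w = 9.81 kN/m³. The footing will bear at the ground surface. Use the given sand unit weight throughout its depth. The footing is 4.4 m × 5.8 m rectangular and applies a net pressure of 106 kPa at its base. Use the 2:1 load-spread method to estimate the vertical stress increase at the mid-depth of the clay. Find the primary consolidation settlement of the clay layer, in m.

S_c ≈ 0.175 m

Mid-depth of clay below the ground surface: z = 2.5 + 2.3/2 = 3.65 m.
Total vertical stress at mid-clay: σ_v = 18.8×2.5 + 18.3×1.15 = 68.045 kPa.
Pore pressure: u = 9.81×(3.65 − 0.52) = 30.705 kPa.
Initial effective stress: σ'_0 = σ_v − u = 68.045 − 30.705 = 37.34 kPa.
Stress increase at mid-clay by the 2:1 spreading method:
Δσ = qBL/((B+z)(L+z)) = 106×4.4×5.8/((4.4+3.65)(5.8+3.65)) = 35.56 kPa
Final effective stress: σ'_f = σ'_0 + Δσ = 37.34 + 35.56 = 72.9 kPa.
Normally consolidated clay, so the full stress increment lies on the virgin compression line:
S_c = C_c·H/(1+e₀)·log₁₀(σ'_f/σ'_0) = 0.43×2.3/(1+0.64)×log₁₀(72.9/37.34)
    = 0.60305 × 0.29055 = 0.1752 m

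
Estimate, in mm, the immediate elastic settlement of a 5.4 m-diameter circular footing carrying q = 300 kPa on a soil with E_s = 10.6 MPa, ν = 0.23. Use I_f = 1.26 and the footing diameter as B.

S_e ≈ 182 mm

Immediate (elastic) settlement: S_e = q·B·(1−ν²)/E_s · I_f.
E_s = 10.6 MPa = 10600 kPa.
S_e = 300 × 5.4 × (1 − 0.23²) / 10600 × 1.26
    = 300 × 5.4 × 0.9471 / 10600 × 1.26
    = 0.1824 m = 182.4 mm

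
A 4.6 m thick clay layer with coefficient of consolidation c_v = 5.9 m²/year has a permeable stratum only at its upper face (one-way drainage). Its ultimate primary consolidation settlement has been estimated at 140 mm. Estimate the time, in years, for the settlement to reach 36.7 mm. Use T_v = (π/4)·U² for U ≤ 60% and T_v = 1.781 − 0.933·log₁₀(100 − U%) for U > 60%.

t ≈ 0.194 years

Drainage path length: H_d = H = 4.6 m (single drainage).
U = S(t)/S_ult = 36.7/140 = 0.2621.
U ≤ 60%: T_v = (π/4)·U² = (π/4)×0.26214² = 0.053972.
t = T_v·H_d²/c_v = 0.053972×4.6²/5.9 = 0.1936 years.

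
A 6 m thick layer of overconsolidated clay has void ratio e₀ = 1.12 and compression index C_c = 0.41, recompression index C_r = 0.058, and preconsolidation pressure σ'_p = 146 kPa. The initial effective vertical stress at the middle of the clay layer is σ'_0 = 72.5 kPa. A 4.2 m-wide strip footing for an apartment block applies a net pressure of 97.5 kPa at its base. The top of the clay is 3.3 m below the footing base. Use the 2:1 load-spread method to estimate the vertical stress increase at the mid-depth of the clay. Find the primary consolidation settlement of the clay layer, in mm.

Mid-depth of clay below the footing base: z = 3.3 + 6/2 = 6.3 m.
Stress increase at mid-clay by the 2:1 spreading method:
Δσ = qB/(B+z) = 97.5×4.2/(4.2+6.3) = 39 kPa
Final effective stress: σ'_f = 72.5 + 39 = 111.5 kPa.
σ'_f = 111.5 ≤ σ'_p = 146 kPa, so the clay remains overconsolidated and only the recompression index applies:
S_c = C_r·H/(1+e₀)·log₁₀(σ'_f/σ'_0) = 0.058×6/2.12×log₁₀(111.5/72.5)
    = 0.16415 × 0.18694 = 0.03069 m

S_c ≈ 30.7 mm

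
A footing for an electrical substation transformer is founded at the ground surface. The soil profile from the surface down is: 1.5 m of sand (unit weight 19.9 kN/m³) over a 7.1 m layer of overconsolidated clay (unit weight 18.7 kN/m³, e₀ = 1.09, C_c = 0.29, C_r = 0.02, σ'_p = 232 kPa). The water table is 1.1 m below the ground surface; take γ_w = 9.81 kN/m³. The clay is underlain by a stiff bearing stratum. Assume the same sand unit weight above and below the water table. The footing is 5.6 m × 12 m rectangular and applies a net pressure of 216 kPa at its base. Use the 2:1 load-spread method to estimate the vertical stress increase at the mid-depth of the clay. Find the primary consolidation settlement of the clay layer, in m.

Mid-depth of clay below the ground surface: z = 1.5 + 7.1/2 = 5.05 m.
Total vertical stress at mid-clay: σ_v = 19.9×1.5 + 18.7×3.55 = 96.235 kPa.
Pore pressure: u = 9.81×(5.05 − 1.1) = 38.75 kPa.
Initial effective stress: σ'_0 = σ_v − u = 96.235 − 38.75 = 57.485 kPa.
Stress increase at mid-clay by the 2:1 spreading method:
Δσ = qBL/((B+z)(L+z)) = 216×5.6×12/((5.6+5.05)(12+5.05)) = 79.937 kPa
Final effective stress: σ'_f = 57.485 + 79.937 = 137.42 kPa.
σ'_f = 137.42 ≤ σ'_p = 232 kPa, so the clay remains overconsolidated and only the recompression index applies:
S_c = C_r·H/(1+e₀)·log₁₀(σ'_f/σ'_0) = 0.02×7.1/2.09×log₁₀(137.42/57.485)
    = 0.067942 × 0.3785 = 0.02572 m

S_c ≈ 0.0257 m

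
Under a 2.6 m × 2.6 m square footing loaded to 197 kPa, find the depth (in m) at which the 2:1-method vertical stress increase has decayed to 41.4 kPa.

2:1 spreading — at depth z the loaded area has grown by z in each plan dimension:
qB²/(B+z)² = Δσ_z ⇒ z = B(√(q/Δσ_z) − 1) = 2.6×(√(197/41.4) − 1) = 3.072 m

z ≈ 3.07 m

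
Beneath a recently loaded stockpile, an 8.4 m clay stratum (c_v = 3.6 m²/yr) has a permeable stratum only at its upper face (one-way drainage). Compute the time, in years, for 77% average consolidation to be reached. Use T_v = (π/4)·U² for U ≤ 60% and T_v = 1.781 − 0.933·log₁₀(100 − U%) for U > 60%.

Drainage path length: H_d = H = 8.4 m (single drainage).
U > 60%: T_v = 1.781 − 0.933·log₁₀(100 − 77) = 0.51051.
t = T_v·H_d²/c_v = 0.51051×8.4²/3.6 = 10.01 years.

t ≈ 10 years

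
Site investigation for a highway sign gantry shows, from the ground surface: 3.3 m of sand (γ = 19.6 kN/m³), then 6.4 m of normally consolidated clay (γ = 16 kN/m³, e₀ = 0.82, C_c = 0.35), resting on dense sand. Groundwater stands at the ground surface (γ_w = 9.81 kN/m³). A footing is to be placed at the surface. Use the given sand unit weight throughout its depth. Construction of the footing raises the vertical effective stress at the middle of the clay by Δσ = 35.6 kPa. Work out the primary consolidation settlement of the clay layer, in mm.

Mid-depth of clay below the ground surface: z = 3.3 + 6.4/2 = 6.5 m.
Total vertical stress at mid-clay: σ_v = 19.6×3.3 + 16×3.2 = 115.88 kPa.
Pore pressure: u = 9.81×(6.5 − 0) = 63.765 kPa.
Initial effective stress: σ'_0 = σ_v − u = 115.88 − 63.765 = 52.115 kPa.
Final effective stress: σ'_f = σ'_0 + Δσ = 52.115 + 35.6 = 87.715 kPa.
Normally consolidated clay, so the full stress increment lies on the virgin compression line:
S_c = C_c·H/(1+e₀)·log₁₀(σ'_f/σ'_0) = 0.35×6.4/(1+0.82)×log₁₀(87.715/52.115)
    = 1.2308 × 0.22611 = 0.2783 m

S_c ≈ 278 mm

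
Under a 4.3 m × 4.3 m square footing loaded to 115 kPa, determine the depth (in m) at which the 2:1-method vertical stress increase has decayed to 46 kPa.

2:1 spreading — at depth z the loaded area has grown by z in each plan dimension:
qB²/(B+z)² = Δσ_z ⇒ z = B(√(q/Δσ_z) − 1) = 4.3×(√(115/46) − 1) = 2.499 m

z ≈ 2.5 m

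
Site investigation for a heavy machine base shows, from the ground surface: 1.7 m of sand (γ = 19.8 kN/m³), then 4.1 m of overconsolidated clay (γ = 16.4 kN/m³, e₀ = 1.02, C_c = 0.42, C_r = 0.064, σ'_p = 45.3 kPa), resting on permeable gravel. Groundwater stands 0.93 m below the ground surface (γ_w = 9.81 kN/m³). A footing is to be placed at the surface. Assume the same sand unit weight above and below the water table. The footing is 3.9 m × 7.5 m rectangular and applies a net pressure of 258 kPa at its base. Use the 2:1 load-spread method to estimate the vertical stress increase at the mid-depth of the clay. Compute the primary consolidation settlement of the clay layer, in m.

Mid-depth of clay below the ground surface: z = 1.7 + 4.1/2 = 3.75 m.
Total vertical stress at mid-clay: σ_v = 19.8×1.7 + 16.4×2.05 = 67.28 kPa.
Pore pressure: u = 9.81×(3.75 − 0.93) = 27.664 kPa.
Initial effective stress: σ'_0 = σ_v − u = 67.28 − 27.664 = 39.616 kPa.
Stress increase at mid-clay by the 2:1 spreading method:
Δσ = qBL/((B+z)(L+z)) = 258×3.9×7.5/((3.9+3.75)(7.5+3.75)) = 87.686 kPa
Final effective stress: σ'_f = 39.616 + 87.686 = 127.3 kPa.
σ'_f = 127.3 > σ'_p = 45.3 kPa, so the stress path crosses the preconsolidation pressure — recompression up to σ'_p, then virgin compression beyond:
S_c = H/(1+e₀)·[C_r·log₁₀(σ'_p/σ'_0) + C_c·log₁₀(σ'_f/σ'_p)]
    = 4.1/2.02 × [0.064×log₁₀(45.3/39.616) + 0.42×log₁₀(127.3/45.3)]
    = 2.0297 × [0.0037266 + 0.18847] = 0.3901 m

S_c ≈ 0.39 m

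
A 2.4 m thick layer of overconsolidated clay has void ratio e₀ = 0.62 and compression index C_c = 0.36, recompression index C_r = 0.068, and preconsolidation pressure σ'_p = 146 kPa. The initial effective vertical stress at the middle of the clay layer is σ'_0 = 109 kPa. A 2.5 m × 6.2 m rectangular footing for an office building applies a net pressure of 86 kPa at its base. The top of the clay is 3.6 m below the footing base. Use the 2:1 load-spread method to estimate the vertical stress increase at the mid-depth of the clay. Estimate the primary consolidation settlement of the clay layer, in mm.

S_c ≈ 6.2 mm

Mid-depth of clay below the footing base: z = 3.6 + 2.4/2 = 4.8 m.
Stress increase at mid-clay by the 2:1 spreading method:
Δσ = qBL/((B+z)(L+z)) = 86×2.5×6.2/((2.5+4.8)(6.2+4.8)) = 16.6 kPa
Final effective stress: σ'_f = 109 + 16.6 = 125.6 kPa.
σ'_f = 125.6 ≤ σ'_p = 146 kPa, so the clay remains overconsolidated and only the recompression index applies:
S_c = C_r·H/(1+e₀)·log₁₀(σ'_f/σ'_0) = 0.068×2.4/1.62×log₁₀(125.6/109)
    = 0.10074 × 0.061563 = 0.006202 m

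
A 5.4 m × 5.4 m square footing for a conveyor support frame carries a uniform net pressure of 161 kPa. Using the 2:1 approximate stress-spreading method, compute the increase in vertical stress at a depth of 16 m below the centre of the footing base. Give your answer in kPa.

By the 2:1 method the load spreads at 1 horizontal : 2 vertical, so at depth z the loaded area has grown by z in each plan dimension:
Δσ = qBL/((B+z)(L+z)) = 161×5.4×5.4/((5.4+16)(5.4+16)) = 10.251 kPa

Δσ_z ≈ 10.3 kPa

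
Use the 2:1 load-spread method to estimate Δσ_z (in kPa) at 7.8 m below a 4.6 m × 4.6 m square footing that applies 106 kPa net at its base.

By the 2:1 method the load spreads at 1 horizontal : 2 vertical, so at depth z the loaded area has grown by z in each plan dimension:
Δσ = qBL/((B+z)(L+z)) = 106×4.6×4.6/((4.6+7.8)(4.6+7.8)) = 14.587 kPa

Δσ_z ≈ 14.6 kPa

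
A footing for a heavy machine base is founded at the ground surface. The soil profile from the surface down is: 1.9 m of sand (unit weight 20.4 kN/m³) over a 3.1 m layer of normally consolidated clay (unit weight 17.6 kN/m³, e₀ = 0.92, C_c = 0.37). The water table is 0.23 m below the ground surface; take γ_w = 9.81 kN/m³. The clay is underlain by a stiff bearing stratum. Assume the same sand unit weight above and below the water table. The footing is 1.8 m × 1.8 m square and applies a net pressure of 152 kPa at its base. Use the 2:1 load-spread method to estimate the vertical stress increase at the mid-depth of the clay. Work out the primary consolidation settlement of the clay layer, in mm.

Mid-depth of clay below the ground surface: z = 1.9 + 3.1/2 = 3.45 m.
Total vertical stress at mid-clay: σ_v = 20.4×1.9 + 17.6×1.55 = 66.04 kPa.
Pore pressure: u = 9.81×(3.45 − 0.23) = 31.588 kPa.
Initial effective stress: σ'_0 = σ_v − u = 66.04 − 31.588 = 34.452 kPa.
Stress increase at mid-clay by the 2:1 spreading method:
Δσ = qBL/((B+z)(L+z)) = 152×1.8×1.8/((1.8+3.45)(1.8+3.45)) = 17.868 kPa
Final effective stress: σ'_f = σ'_0 + Δσ = 34.452 + 17.868 = 52.32 kPa.
Normally consolidated clay, so the full stress increment lies on the virgin compression line:
S_c = C_c·H/(1+e₀)·log₁₀(σ'_f/σ'_0) = 0.37×3.1/(1+0.92)×log₁₀(52.32/34.452)
    = 0.5974 × 0.18145 = 0.1084 m

S_c ≈ 108 mm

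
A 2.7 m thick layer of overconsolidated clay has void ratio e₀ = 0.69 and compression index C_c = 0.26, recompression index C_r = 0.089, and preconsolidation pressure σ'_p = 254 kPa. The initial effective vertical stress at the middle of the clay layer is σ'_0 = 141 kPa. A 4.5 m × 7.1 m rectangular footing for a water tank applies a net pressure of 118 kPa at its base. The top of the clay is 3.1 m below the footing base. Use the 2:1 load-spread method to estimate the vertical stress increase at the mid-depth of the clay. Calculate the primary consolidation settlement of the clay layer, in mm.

S_c ≈ 14.2 mm

Mid-depth of clay below the footing base: z = 3.1 + 2.7/2 = 4.45 m.
Stress increase at mid-clay by the 2:1 spreading method:
Δσ = qBL/((B+z)(L+z)) = 118×4.5×7.1/((4.5+4.45)(7.1+4.45)) = 36.471 kPa
Final effective stress: σ'_f = 141 + 36.471 = 177.47 kPa.
σ'_f = 177.47 ≤ σ'_p = 254 kPa, so the clay remains overconsolidated and only the recompression index applies:
S_c = C_r·H/(1+e₀)·log₁₀(σ'_f/σ'_0) = 0.089×2.7/1.69×log₁₀(177.47/141)
    = 0.14219 × 0.099906 = 0.01421 m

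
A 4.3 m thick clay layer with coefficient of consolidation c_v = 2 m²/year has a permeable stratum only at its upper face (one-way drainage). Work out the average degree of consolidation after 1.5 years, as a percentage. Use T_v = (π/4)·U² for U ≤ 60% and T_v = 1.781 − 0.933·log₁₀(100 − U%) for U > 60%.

Drainage path length: H_d = H = 4.3 m (single drainage).
T_v = c_v·t/H_d² = 2×1.5/4.3² = 0.16225.
T_v = 0.16225 corresponds to the U ≤ 60% branch:
U = √(4T_v/π) = 0.4545

U ≈ 45.5 %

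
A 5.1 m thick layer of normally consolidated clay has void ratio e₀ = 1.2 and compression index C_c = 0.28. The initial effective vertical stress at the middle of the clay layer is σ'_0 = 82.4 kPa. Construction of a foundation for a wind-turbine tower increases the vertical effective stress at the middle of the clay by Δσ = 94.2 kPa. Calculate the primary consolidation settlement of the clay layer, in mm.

Final effective stress: σ'_f = σ'_0 + Δσ = 82.4 + 94.2 = 176.6 kPa.
Normally consolidated clay, so the full stress increment lies on the virgin compression line:
S_c = C_c·H/(1+e₀)·log₁₀(σ'_f/σ'_0) = 0.28×5.1/(1+1.2)×log₁₀(176.6/82.4)
    = 0.64909 × 0.33106 = 0.2149 m

S_c ≈ 215 mm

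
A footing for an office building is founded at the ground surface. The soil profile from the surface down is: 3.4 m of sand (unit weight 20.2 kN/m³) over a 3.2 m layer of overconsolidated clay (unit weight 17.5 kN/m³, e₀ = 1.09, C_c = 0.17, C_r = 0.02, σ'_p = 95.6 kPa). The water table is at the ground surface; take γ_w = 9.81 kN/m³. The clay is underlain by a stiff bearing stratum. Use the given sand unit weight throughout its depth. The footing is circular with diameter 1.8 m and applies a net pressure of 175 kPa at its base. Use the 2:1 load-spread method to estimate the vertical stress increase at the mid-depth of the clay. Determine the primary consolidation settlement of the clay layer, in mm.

Mid-depth of clay below the ground surface: z = 3.4 + 3.2/2 = 5 m.
Total vertical stress at mid-clay: σ_v = 20.2×3.4 + 17.5×1.6 = 96.68 kPa.
Pore pressure: u = 9.81×(5 − 0) = 49.05 kPa.
Initial effective stress: σ'_0 = σ_v − u = 96.68 − 49.05 = 47.63 kPa.
Stress increase at mid-clay by the 2:1 spreading method:
Δσ ≈ qD²/(D+z)² = 175×1.8²/(1.8+5)² = 12.262 kPa
Final effective stress: σ'_f = 47.63 + 12.262 = 59.892 kPa.
σ'_f = 59.892 ≤ σ'_p = 95.6 kPa, so the clay remains overconsolidated and only the recompression index applies:
S_c = C_r·H/(1+e₀)·log₁₀(σ'_f/σ'_0) = 0.02×3.2/2.09×log₁₀(59.892/47.63)
    = 0.030622 × 0.099488 = 0.003047 m

S_c ≈ 3.05 mm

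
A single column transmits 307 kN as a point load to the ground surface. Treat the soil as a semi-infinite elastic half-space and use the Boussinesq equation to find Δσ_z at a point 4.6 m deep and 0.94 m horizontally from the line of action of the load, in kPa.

Δσ_z ≈ 6.25 kPa

Boussinesq vertical stress below a point load on an elastic half-space:
Δσ_z = 3P/(2πz²) · [1 + (r/z)²]^(−5/2)
r/z = 0.94/4.6 = 0.20435; [1+(r/z)²]^(−5/2) = 0.90278.
Δσ_z = 3×307/(2π×4.6²) × 0.90278 = 6.9273 × 0.90278 = 6.254 kPa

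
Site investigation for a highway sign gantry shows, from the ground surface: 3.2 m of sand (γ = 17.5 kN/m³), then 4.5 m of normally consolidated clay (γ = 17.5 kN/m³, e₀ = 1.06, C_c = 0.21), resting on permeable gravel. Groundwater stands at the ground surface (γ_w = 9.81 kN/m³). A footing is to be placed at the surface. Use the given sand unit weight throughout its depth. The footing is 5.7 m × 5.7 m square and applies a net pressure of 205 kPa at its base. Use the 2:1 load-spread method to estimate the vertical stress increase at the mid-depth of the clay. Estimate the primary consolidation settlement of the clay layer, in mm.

Mid-depth of clay below the ground surface: z = 3.2 + 4.5/2 = 5.45 m.
Total vertical stress at mid-clay: σ_v = 17.5×3.2 + 17.5×2.25 = 95.375 kPa.
Pore pressure: u = 9.81×(5.45 − 0) = 53.465 kPa.
Initial effective stress: σ'_0 = σ_v − u = 95.375 − 53.465 = 41.91 kPa.
Stress increase at mid-clay by the 2:1 spreading method:
Δσ = qBL/((B+z)(L+z)) = 205×5.7×5.7/((5.7+5.45)(5.7+5.45)) = 53.574 kPa
Final effective stress: σ'_f = σ'_0 + Δσ = 41.91 + 53.574 = 95.484 kPa.
Normally consolidated clay, so the full stress increment lies on the virgin compression line:
S_c = C_c·H/(1+e₀)·log₁₀(σ'_f/σ'_0) = 0.21×4.5/(1+1.06)×log₁₀(95.484/41.91)
    = 0.45874 × 0.35761 = 0.1641 m

S_c ≈ 164 mm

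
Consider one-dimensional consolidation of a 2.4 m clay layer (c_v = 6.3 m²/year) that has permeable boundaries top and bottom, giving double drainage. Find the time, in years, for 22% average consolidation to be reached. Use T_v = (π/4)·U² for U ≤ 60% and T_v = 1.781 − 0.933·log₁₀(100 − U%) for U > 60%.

t ≈ 0.00869 years

Drainage path length: H_d = H/2 = 1.2 m (double drainage).
U ≤ 60%: T_v = (π/4)·U² = (π/4)×0.22² = 0.038013.
t = T_v·H_d²/c_v = 0.038013×1.2²/6.3 = 0.008689 years.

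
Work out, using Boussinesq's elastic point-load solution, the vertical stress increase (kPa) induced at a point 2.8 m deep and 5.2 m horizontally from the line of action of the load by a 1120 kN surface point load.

Δσ_z ≈ 1.63 kPa

Boussinesq vertical stress below a point load on an elastic half-space:
Δσ_z = 3P/(2πz²) · [1 + (r/z)²]^(−5/2)
r/z = 5.2/2.8 = 1.8571; [1+(r/z)²]^(−5/2) = 0.023952.
Δσ_z = 3×1120/(2π×2.8²) × 0.023952 = 68.209 × 0.023952 = 1.634 kPa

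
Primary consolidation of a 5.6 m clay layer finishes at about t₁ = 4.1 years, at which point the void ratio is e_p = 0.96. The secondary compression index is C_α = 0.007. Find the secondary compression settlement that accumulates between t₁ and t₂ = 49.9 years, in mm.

Secondary compression: S_s = C_α·H/(1+e_p)·log₁₀(t₂/t₁)
S_s = 0.007×5.6/(1+0.96)×log₁₀(49.9/4.1)
    = 0.02 × 1.085 = 0.02171 m

S_s ≈ 21.7 mm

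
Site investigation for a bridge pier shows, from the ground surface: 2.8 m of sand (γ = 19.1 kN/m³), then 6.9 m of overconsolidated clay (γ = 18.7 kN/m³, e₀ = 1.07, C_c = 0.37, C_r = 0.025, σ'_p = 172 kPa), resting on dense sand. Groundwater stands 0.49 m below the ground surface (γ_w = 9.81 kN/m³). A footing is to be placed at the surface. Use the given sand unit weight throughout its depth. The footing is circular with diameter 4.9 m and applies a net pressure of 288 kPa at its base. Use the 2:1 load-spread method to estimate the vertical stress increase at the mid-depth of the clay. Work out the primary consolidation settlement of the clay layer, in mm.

Mid-depth of clay below the ground surface: z = 2.8 + 6.9/2 = 6.25 m.
Total vertical stress at mid-clay: σ_v = 19.1×2.8 + 18.7×3.45 = 118 kPa.
Pore pressure: u = 9.81×(6.25 − 0.49) = 56.506 kPa.
Initial effective stress: σ'_0 = σ_v − u = 118 − 56.506 = 61.494 kPa.
Stress increase at mid-clay by the 2:1 spreading method:
Δσ ≈ qD²/(D+z)² = 288×4.9²/(4.9+6.25)² = 55.621 kPa
Final effective stress: σ'_f = 61.494 + 55.621 = 117.12 kPa.
σ'_f = 117.12 ≤ σ'_p = 172 kPa, so the clay remains overconsolidated and only the recompression index applies:
S_c = C_r·H/(1+e₀)·log₁₀(σ'_f/σ'_0) = 0.025×6.9/2.07×log₁₀(117.12/61.494)
    = 0.083333 × 0.2798 = 0.02332 m

S_c ≈ 23.3 mm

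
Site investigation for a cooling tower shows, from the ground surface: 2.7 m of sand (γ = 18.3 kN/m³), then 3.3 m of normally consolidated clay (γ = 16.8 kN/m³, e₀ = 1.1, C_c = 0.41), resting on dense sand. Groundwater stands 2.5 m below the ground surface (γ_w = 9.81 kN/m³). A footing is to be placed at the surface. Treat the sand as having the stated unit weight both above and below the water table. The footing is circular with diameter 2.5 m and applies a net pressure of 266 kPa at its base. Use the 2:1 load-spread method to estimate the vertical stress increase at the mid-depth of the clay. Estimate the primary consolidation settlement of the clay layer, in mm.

Mid-depth of clay below the ground surface: z = 2.7 + 3.3/2 = 4.35 m.
Total vertical stress at mid-clay: σ_v = 18.3×2.7 + 16.8×1.65 = 77.13 kPa.
Pore pressure: u = 9.81×(4.35 − 2.5) = 18.149 kPa.
Initial effective stress: σ'_0 = σ_v − u = 77.13 − 18.149 = 58.981 kPa.
Stress increase at mid-clay by the 2:1 spreading method:
Δσ ≈ qD²/(D+z)² = 266×2.5²/(2.5+4.35)² = 35.431 kPa
Final effective stress: σ'_f = σ'_0 + Δσ = 58.981 + 35.431 = 94.412 kPa.
Normally consolidated clay, so the full stress increment lies on the virgin compression line:
S_c = C_c·H/(1+e₀)·log₁₀(σ'_f/σ'_0) = 0.41×3.3/(1+1.1)×log₁₀(94.412/58.981)
    = 0.64429 × 0.20432 = 0.1316 m

S_c ≈ 132 mm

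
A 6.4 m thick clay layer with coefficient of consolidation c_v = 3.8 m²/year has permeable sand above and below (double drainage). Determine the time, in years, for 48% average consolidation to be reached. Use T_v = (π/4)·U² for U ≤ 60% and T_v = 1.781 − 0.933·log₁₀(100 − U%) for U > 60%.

t ≈ 0.488 years

Drainage path length: H_d = H/2 = 3.2 m (double drainage).
U ≤ 60%: T_v = (π/4)·U² = (π/4)×0.48² = 0.18096.
t = T_v·H_d²/c_v = 0.18096×3.2²/3.8 = 0.4876 years.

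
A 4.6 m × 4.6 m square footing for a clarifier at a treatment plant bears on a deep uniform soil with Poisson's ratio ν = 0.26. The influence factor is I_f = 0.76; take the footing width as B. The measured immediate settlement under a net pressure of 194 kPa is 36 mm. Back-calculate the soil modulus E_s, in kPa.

E_s ≈ 17600 kPa

S_e = q·B·(1−ν²)/E_s · I_f  ⇒  E_s = q·B·(1−ν²)·I_f / S_e.
E_s = 194 × 4.6 × 0.9324 × 0.76 / 0.036 = 17570 kPa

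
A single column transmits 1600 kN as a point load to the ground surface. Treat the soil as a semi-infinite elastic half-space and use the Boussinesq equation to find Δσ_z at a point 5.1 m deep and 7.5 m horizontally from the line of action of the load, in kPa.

Δσ_z ≈ 1.65 kPa

Boussinesq vertical stress below a point load on an elastic half-space:
Δσ_z = 3P/(2πz²) · [1 + (r/z)²]^(−5/2)
r/z = 7.5/5.1 = 1.4706; [1+(r/z)²]^(−5/2) = 0.056218.
Δσ_z = 3×1600/(2π×5.1²) × 0.056218 = 29.371 × 0.056218 = 1.651 kPa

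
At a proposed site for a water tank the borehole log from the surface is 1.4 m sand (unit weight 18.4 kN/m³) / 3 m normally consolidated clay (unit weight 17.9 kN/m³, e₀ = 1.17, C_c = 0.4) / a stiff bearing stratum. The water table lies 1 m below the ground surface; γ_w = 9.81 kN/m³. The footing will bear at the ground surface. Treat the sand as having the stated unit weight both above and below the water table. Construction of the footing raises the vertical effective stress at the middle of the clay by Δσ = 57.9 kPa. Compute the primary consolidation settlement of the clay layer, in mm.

Mid-depth of clay below the ground surface: z = 1.4 + 3/2 = 2.9 m.
Total vertical stress at mid-clay: σ_v = 18.4×1.4 + 17.9×1.5 = 52.61 kPa.
Pore pressure: u = 9.81×(2.9 − 1) = 18.639 kPa.
Initial effective stress: σ'_0 = σ_v − u = 52.61 − 18.639 = 33.971 kPa.
Final effective stress: σ'_f = σ'_0 + Δσ = 33.971 + 57.9 = 91.871 kPa.
Normally consolidated clay, so the full stress increment lies on the virgin compression line:
S_c = C_c·H/(1+e₀)·log₁₀(σ'_f/σ'_0) = 0.4×3/(1+1.17)×log₁₀(91.871/33.971)
    = 0.553 × 0.43207 = 0.2389 m

S_c ≈ 239 mm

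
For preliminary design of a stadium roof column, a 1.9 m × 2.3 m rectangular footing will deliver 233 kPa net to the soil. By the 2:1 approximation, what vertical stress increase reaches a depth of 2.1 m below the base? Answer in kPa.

By the 2:1 method the load spreads at 1 horizontal : 2 vertical, so at depth z the loaded area has grown by z in each plan dimension:
Δσ = qBL/((B+z)(L+z)) = 233×1.9×2.3/((1.9+2.1)(2.3+2.1)) = 57.853 kPa

Δσ_z ≈ 57.9 kPa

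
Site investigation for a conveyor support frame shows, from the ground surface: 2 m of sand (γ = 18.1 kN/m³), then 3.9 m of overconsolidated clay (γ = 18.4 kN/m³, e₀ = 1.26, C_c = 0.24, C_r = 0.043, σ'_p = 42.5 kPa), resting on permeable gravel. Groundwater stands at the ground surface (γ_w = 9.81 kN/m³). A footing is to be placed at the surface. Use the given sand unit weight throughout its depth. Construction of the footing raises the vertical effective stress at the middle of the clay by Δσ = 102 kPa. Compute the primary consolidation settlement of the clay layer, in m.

S_c ≈ 0.216 m

Mid-depth of clay below the ground surface: z = 2 + 3.9/2 = 3.95 m.
Total vertical stress at mid-clay: σ_v = 18.1×2 + 18.4×1.95 = 72.08 kPa.
Pore pressure: u = 9.81×(3.95 − 0) = 38.75 kPa.
Initial effective stress: σ'_0 = σ_v − u = 72.08 − 38.75 = 33.33 kPa.
Final effective stress: σ'_f = 33.33 + 102 = 135.33 kPa.
σ'_f = 135.33 > σ'_p = 42.5 kPa, so the stress path crosses the preconsolidation pressure — recompression up to σ'_p, then virgin compression beyond:
S_c = H/(1+e₀)·[C_r·log₁₀(σ'_p/σ'_0) + C_c·log₁₀(σ'_f/σ'_p)]
    = 3.9/2.26 × [0.043×log₁₀(42.5/33.33) + 0.24×log₁₀(135.33/42.5)]
    = 1.7257 × [0.0045388 + 0.12072] = 0.2162 m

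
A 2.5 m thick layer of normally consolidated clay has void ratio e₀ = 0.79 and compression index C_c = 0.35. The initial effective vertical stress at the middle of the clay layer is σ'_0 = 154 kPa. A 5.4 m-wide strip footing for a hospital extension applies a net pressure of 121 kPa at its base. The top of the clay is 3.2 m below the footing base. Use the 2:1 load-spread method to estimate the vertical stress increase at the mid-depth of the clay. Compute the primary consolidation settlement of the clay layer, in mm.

Mid-depth of clay below the footing base: z = 3.2 + 2.5/2 = 4.45 m.
Stress increase at mid-clay by the 2:1 spreading method:
Δσ = qB/(B+z) = 121×5.4/(5.4+4.45) = 66.335 kPa
Final effective stress: σ'_f = σ'_0 + Δσ = 154 + 66.335 = 220.33 kPa.
Normally consolidated clay, so the full stress increment lies on the virgin compression line:
S_c = C_c·H/(1+e₀)·log₁₀(σ'_f/σ'_0) = 0.35×2.5/(1+0.79)×log₁₀(220.33/154)
    = 0.48883 × 0.15555 = 0.07604 m

S_c ≈ 76 mm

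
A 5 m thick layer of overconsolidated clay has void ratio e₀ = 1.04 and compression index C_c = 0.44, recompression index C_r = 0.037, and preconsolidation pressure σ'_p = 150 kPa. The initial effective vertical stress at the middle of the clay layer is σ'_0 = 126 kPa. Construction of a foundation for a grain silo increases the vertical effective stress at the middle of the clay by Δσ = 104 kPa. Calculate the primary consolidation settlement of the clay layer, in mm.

Final effective stress: σ'_f = 126 + 104 = 230 kPa.
σ'_f = 230 > σ'_p = 150 kPa, so the stress path crosses the preconsolidation pressure — recompression up to σ'_p, then virgin compression beyond:
S_c = H/(1+e₀)·[C_r·log₁₀(σ'_p/σ'_0) + C_c·log₁₀(σ'_f/σ'_p)]
    = 5/2.04 × [0.037×log₁₀(150/126) + 0.44×log₁₀(230/150)]
    = 2.451 × [0.0028017 + 0.08168] = 0.2071 m

S_c ≈ 207 mm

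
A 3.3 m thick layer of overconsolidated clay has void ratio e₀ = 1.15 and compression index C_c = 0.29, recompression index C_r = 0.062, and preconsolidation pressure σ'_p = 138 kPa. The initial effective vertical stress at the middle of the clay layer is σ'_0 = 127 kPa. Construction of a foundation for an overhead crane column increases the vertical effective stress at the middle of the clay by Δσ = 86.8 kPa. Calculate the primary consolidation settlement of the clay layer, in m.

Final effective stress: σ'_f = 127 + 86.8 = 213.8 kPa.
σ'_f = 213.8 > σ'_p = 138 kPa, so the stress path crosses the preconsolidation pressure — recompression up to σ'_p, then virgin compression beyond:
S_c = H/(1+e₀)·[C_r·log₁₀(σ'_p/σ'_0) + C_c·log₁₀(σ'_f/σ'_p)]
    = 3.3/2.15 × [0.062×log₁₀(138/127) + 0.29×log₁₀(213.8/138)]
    = 1.5349 × [0.0022367 + 0.055137] = 0.08806 m

S_c ≈ 0.0881 m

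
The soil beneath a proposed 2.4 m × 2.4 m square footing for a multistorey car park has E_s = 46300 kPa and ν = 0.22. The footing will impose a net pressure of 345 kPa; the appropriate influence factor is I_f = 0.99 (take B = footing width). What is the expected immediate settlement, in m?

Immediate (elastic) settlement: S_e = q·B·(1−ν²)/E_s · I_f.
S_e = 345 × 2.4 × (1 − 0.22²) / 46300 × 0.99
    = 345 × 2.4 × 0.9516 / 46300 × 0.99
    = 0.01685 m

S_e ≈ 0.0168 m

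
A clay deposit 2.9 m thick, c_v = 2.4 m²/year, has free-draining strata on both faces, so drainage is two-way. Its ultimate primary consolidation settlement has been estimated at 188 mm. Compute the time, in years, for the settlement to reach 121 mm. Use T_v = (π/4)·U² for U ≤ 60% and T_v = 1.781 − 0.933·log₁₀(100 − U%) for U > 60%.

Drainage path length: H_d = H/2 = 1.45 m (double drainage).
U = S(t)/S_ult = 121/188 = 0.6436.
U > 60%: T_v = 1.781 − 0.933·log₁₀(100 − 64.362) = 0.33306.
t = T_v·H_d²/c_v = 0.33306×1.45²/2.4 = 0.2918 years.

t ≈ 0.292 years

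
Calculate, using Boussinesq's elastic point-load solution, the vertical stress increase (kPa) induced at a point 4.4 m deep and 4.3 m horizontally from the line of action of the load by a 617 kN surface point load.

Δσ_z ≈ 2.85 kPa

Boussinesq vertical stress below a point load on an elastic half-space:
Δσ_z = 3P/(2πz²) · [1 + (r/z)²]^(−5/2)
r/z = 4.3/4.4 = 0.97727; [1+(r/z)²]^(−5/2) = 0.18711.
Δσ_z = 3×617/(2π×4.4²) × 0.18711 = 15.217 × 0.18711 = 2.847 kPa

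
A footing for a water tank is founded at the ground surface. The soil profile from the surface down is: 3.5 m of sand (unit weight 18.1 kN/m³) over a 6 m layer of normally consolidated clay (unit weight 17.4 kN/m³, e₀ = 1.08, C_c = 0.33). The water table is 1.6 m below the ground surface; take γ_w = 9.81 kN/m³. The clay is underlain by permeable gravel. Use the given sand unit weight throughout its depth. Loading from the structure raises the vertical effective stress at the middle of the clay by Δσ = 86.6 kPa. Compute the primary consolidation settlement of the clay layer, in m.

S_c ≈ 0.341 m

Mid-depth of clay below the ground surface: z = 3.5 + 6/2 = 6.5 m.
Total vertical stress at mid-clay: σ_v = 18.1×3.5 + 17.4×3 = 115.55 kPa.
Pore pressure: u = 9.81×(6.5 − 1.6) = 48.069 kPa.
Initial effective stress: σ'_0 = σ_v − u = 115.55 − 48.069 = 67.481 kPa.
Final effective stress: σ'_f = σ'_0 + Δσ = 67.481 + 86.6 = 154.08 kPa.
Normally consolidated clay, so the full stress increment lies on the virgin compression line:
S_c = C_c·H/(1+e₀)·log₁₀(σ'_f/σ'_0) = 0.33×6/(1+1.08)×log₁₀(154.08/67.481)
    = 0.95192 × 0.35856 = 0.3413 m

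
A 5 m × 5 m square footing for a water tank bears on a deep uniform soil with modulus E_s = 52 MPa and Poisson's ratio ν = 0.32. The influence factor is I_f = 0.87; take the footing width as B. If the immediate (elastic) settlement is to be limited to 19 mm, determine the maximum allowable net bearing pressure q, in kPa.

q ≈ 253 kPa

E_s = 52 MPa = 52000 kPa.
S_e = q·B·(1−ν²)/E_s · I_f  ⇒  q = S_e·E_s / (B·(1−ν²)·I_f).
q = 0.019 × 52000 / (5 × 0.8976 × 0.87) = 253 kPa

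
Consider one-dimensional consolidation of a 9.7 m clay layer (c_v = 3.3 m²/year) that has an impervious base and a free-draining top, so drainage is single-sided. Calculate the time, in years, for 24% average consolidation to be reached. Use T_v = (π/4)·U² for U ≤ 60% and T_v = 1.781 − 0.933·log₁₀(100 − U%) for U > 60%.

t ≈ 1.29 years

Drainage path length: H_d = H = 9.7 m (single drainage).
U ≤ 60%: T_v = (π/4)·U² = (π/4)×0.24² = 0.045239.
t = T_v·H_d²/c_v = 0.045239×9.7²/3.3 = 1.29 years.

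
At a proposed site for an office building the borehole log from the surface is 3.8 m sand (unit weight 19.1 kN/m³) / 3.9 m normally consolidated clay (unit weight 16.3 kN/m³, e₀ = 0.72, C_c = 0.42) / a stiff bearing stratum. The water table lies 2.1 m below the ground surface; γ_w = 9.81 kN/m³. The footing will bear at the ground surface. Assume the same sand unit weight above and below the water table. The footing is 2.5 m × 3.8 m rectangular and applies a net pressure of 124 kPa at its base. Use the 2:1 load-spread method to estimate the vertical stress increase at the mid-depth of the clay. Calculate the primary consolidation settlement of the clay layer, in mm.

Mid-depth of clay below the ground surface: z = 3.8 + 3.9/2 = 5.75 m.
Total vertical stress at mid-clay: σ_v = 19.1×3.8 + 16.3×1.95 = 104.36 kPa.
Pore pressure: u = 9.81×(5.75 − 2.1) = 35.806 kPa.
Initial effective stress: σ'_0 = σ_v − u = 104.36 − 35.806 = 68.554 kPa.
Stress increase at mid-clay by the 2:1 spreading method:
Δσ = qBL/((B+z)(L+z)) = 124×2.5×3.8/((2.5+5.75)(3.8+5.75)) = 14.952 kPa
Final effective stress: σ'_f = σ'_0 + Δσ = 68.554 + 14.952 = 83.506 kPa.
Normally consolidated clay, so the full stress increment lies on the virgin compression line:
S_c = C_c·H/(1+e₀)·log₁₀(σ'_f/σ'_0) = 0.42×3.9/(1+0.72)×log₁₀(83.506/68.554)
    = 0.95233 × 0.085685 = 0.0816 m

S_c ≈ 81.6 mm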